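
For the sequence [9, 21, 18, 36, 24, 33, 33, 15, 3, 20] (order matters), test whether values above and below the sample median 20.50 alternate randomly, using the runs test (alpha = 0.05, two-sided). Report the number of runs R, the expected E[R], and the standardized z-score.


Step 1: Compute median = 20.50; label A = above, B = below.
Labels in order: BABAAAABBB  (n_A = 5, n_B = 5)
Step 2: Count runs R = 5.
Step 3: Under H0 (random ordering), E[R] = 2*n_A*n_B/(n_A+n_B) + 1 = 2*5*5/10 + 1 = 6.0000.
        Var[R] = 2*n_A*n_B*(2*n_A*n_B - n_A - n_B) / ((n_A+n_B)^2 * (n_A+n_B-1)) = 2000/900 = 2.2222.
        SD[R] = 1.4907.
Step 4: Continuity-corrected z = (R + 0.5 - E[R]) / SD[R] = (5 + 0.5 - 6.0000) / 1.4907 = -0.3354.
Step 5: Two-sided p-value via normal approximation = 2*(1 - Phi(|z|)) = 0.737316.
Step 6: alpha = 0.05. fail to reject H0.

R = 5, z = -0.3354, p = 0.737316, fail to reject H0.


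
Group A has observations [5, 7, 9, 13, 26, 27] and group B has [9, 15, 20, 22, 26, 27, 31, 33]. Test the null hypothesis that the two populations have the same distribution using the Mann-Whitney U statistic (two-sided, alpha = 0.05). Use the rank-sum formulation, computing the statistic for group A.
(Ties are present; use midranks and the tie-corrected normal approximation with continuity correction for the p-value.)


Step 1: Combine and sort all 14 observations; assign midranks.
sorted (value, group): (5,X), (7,X), (9,X), (9,Y), (13,X), (15,Y), (20,Y), (22,Y), (26,X), (26,Y), (27,X), (27,Y), (31,Y), (33,Y)
ranks: 5->1, 7->2, 9->3.5, 9->3.5, 13->5, 15->6, 20->7, 22->8, 26->9.5, 26->9.5, 27->11.5, 27->11.5, 31->13, 33->14
Step 2: Rank sum for X: R1 = 1 + 2 + 3.5 + 5 + 9.5 + 11.5 = 32.5.
Step 3: U_X = R1 - n1(n1+1)/2 = 32.5 - 6*7/2 = 32.5 - 21 = 11.5.
       U_Y = n1*n2 - U_X = 48 - 11.5 = 36.5.
Step 4: Ties are present, so use the tie-corrected normal approximation (with continuity correction) for the p-value.
Step 5: p-value = 0.120107; compare to alpha = 0.05. fail to reject H0.

U_X = 11.5, p = 0.120107, fail to reject H0 at alpha = 0.05.


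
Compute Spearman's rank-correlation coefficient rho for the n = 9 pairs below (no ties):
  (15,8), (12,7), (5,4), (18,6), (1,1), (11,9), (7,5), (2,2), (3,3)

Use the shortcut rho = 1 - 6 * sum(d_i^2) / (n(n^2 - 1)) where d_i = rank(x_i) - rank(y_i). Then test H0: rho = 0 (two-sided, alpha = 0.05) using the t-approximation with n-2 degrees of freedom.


Step 1: Rank x and y separately (midranks; no ties here).
rank(x): 15->8, 12->7, 5->4, 18->9, 1->1, 11->6, 7->5, 2->2, 3->3
rank(y): 8->8, 7->7, 4->4, 6->6, 1->1, 9->9, 5->5, 2->2, 3->3
Step 2: d_i = R_x(i) - R_y(i); compute d_i^2.
  (8-8)^2=0, (7-7)^2=0, (4-4)^2=0, (9-6)^2=9, (1-1)^2=0, (6-9)^2=9, (5-5)^2=0, (2-2)^2=0, (3-3)^2=0
sum(d^2) = 18.
Step 3: rho = 1 - 6*18 / (9*(9^2 - 1)) = 1 - 108/720 = 0.850000.
Step 4: Under H0, t = rho * sqrt((n-2)/(1-rho^2)) = 4.2691 ~ t(7).
Step 5: Two-sided p-value from the t-distribution with 7 df = 0.003705.
Step 6: alpha = 0.05. reject H0.

rho = 0.8500, p = 0.003705, reject H0 at alpha = 0.05.


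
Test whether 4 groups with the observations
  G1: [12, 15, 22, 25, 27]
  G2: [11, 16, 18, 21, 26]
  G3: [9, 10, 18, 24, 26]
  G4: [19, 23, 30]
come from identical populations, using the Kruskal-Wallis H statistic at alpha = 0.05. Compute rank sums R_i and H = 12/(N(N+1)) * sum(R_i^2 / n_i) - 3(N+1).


Step 1: Combine all N = 18 observations and assign midranks.
sorted (value, group, rank): (9,G3,1), (10,G3,2), (11,G2,3), (12,G1,4), (15,G1,5), (16,G2,6), (18,G2,7.5), (18,G3,7.5), (19,G4,9), (21,G2,10), (22,G1,11), (23,G4,12), (24,G3,13), (25,G1,14), (26,G2,15.5), (26,G3,15.5), (27,G1,17), (30,G4,18)
Step 2: Sum ranks within each group.
R_1 = 51 (n_1 = 5)
R_2 = 42 (n_2 = 5)
R_3 = 39 (n_3 = 5)
R_4 = 39 (n_4 = 3)
Step 3: H = 12/(N(N+1)) * sum(R_i^2/n_i) - 3(N+1)
     = 12/(18*19) * (51^2/5 + 42^2/5 + 39^2/5 + 39^2/3) - 3*19
     = 0.035088 * 1684.2 - 57
     = 2.094737.
Step 4: Ties present; correction factor C = 1 - 12/(18^3 - 18) = 0.997936. Corrected H = 2.094737 / 0.997936 = 2.099069.
Step 5: Under H0, H ~ chi^2(3); p-value = 0.552101.
Step 6: alpha = 0.05. fail to reject H0.

H = 2.0991, df = 3, p = 0.552101, fail to reject H0.


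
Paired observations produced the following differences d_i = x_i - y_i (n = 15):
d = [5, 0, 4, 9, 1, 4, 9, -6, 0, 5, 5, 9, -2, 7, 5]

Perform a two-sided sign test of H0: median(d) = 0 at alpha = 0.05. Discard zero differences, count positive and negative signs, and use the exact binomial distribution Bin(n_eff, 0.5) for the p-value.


Step 1: Discard zero differences. Original n = 15; n_eff = number of nonzero differences = 13.
Nonzero differences (with sign): +5, +4, +9, +1, +4, +9, -6, +5, +5, +9, -2, +7, +5
Step 2: Count signs: positive = 11, negative = 2.
Step 3: Under H0: P(positive) = 0.5, so the number of positives S ~ Bin(13, 0.5).
Step 4: Two-sided exact p-value = sum of Bin(13,0.5) probabilities at or below the observed probability = 0.022461.
Step 5: alpha = 0.05. reject H0.

n_eff = 13, pos = 11, neg = 2, p = 0.022461, reject H0.


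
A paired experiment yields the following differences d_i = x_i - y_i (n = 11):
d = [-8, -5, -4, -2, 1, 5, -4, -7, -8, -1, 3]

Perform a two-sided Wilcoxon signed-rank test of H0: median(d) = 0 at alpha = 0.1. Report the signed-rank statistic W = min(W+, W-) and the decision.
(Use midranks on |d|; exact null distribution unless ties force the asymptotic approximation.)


Step 1: Drop any zero differences (none here) and take |d_i|.
|d| = [8, 5, 4, 2, 1, 5, 4, 7, 8, 1, 3]
Step 2: Midrank |d_i| (ties get averaged ranks).
ranks: |8|->10.5, |5|->7.5, |4|->5.5, |2|->3, |1|->1.5, |5|->7.5, |4|->5.5, |7|->9, |8|->10.5, |1|->1.5, |3|->4
Step 3: Attach original signs; sum ranks with positive sign and with negative sign.
W+ = 1.5 + 7.5 + 4 = 13
W- = 10.5 + 7.5 + 5.5 + 3 + 5.5 + 9 + 10.5 + 1.5 = 53
(Check: W+ + W- = 66 should equal n(n+1)/2 = 66.)
Step 4: Test statistic W = min(W+, W-) = 13.
Step 5: Ties in |d|, so use the tie-corrected normal approximation.
        E[W] = n(n+1)/4 = 11*12/4 = 33.
        Tie groups: |d|=1 (t=2), |d|=4 (t=2), |d|=5 (t=2), |d|=8 (t=2); sum(t^3 - t) = 24.
        Var[W] = n(n+1)(2n+1)/24 - sum(t^3-t)/48 = 3036/24 - 24/48 = 126.
        z = (W - E[W]) / sqrt(Var[W]) = (13 - 33) / 11.2250 = -1.7817.
        Two-sided p = 2*Phi(z) = 0.074791.
Step 6: alpha = 0.1. reject H0.

W+ = 13, W- = 53, W = min = 13, p = 0.074791, reject H0.


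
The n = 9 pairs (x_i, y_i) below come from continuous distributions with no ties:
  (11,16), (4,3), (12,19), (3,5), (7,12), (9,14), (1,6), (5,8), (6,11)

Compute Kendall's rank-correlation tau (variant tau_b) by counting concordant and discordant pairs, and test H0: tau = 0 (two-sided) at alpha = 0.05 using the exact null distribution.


Step 1: Enumerate the 36 unordered pairs (i,j) with i<j and classify each by sign(x_j-x_i) * sign(y_j-y_i).
  (1,2):dx=-7,dy=-13->C; (1,3):dx=+1,dy=+3->C; (1,4):dx=-8,dy=-11->C; (1,5):dx=-4,dy=-4->C
  (1,6):dx=-2,dy=-2->C; (1,7):dx=-10,dy=-10->C; (1,8):dx=-6,dy=-8->C; (1,9):dx=-5,dy=-5->C
  (2,3):dx=+8,dy=+16->C; (2,4):dx=-1,dy=+2->D; (2,5):dx=+3,dy=+9->C; (2,6):dx=+5,dy=+11->C
  (2,7):dx=-3,dy=+3->D; (2,8):dx=+1,dy=+5->C; (2,9):dx=+2,dy=+8->C; (3,4):dx=-9,dy=-14->C
  (3,5):dx=-5,dy=-7->C; (3,6):dx=-3,dy=-5->C; (3,7):dx=-11,dy=-13->C; (3,8):dx=-7,dy=-11->C
  (3,9):dx=-6,dy=-8->C; (4,5):dx=+4,dy=+7->C; (4,6):dx=+6,dy=+9->C; (4,7):dx=-2,dy=+1->D
  (4,8):dx=+2,dy=+3->C; (4,9):dx=+3,dy=+6->C; (5,6):dx=+2,dy=+2->C; (5,7):dx=-6,dy=-6->C
  (5,8):dx=-2,dy=-4->C; (5,9):dx=-1,dy=-1->C; (6,7):dx=-8,dy=-8->C; (6,8):dx=-4,dy=-6->C
  (6,9):dx=-3,dy=-3->C; (7,8):dx=+4,dy=+2->C; (7,9):dx=+5,dy=+5->C; (8,9):dx=+1,dy=+3->C
Step 2: C = 33, D = 3, total pairs = 36.
Step 3: tau = (C - D)/(n(n-1)/2) = (33 - 3)/36 = 0.833333.
Step 4: Exact two-sided p-value (enumerate n! = 362880 permutations of y under H0): p = 0.000854.
Step 5: alpha = 0.05. reject H0.

tau_b = 0.8333 (C=33, D=3), p = 0.000854, reject H0.


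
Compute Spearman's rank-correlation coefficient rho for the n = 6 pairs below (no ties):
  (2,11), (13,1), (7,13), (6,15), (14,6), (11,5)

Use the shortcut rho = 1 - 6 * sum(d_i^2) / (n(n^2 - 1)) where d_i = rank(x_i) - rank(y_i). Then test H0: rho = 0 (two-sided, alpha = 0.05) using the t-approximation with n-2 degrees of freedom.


Step 1: Rank x and y separately (midranks; no ties here).
rank(x): 2->1, 13->5, 7->3, 6->2, 14->6, 11->4
rank(y): 11->4, 1->1, 13->5, 15->6, 6->3, 5->2
Step 2: d_i = R_x(i) - R_y(i); compute d_i^2.
  (1-4)^2=9, (5-1)^2=16, (3-5)^2=4, (2-6)^2=16, (6-3)^2=9, (4-2)^2=4
sum(d^2) = 58.
Step 3: rho = 1 - 6*58 / (6*(6^2 - 1)) = 1 - 348/210 = -0.657143.
Step 4: Under H0, t = rho * sqrt((n-2)/(1-rho^2)) = -1.7436 ~ t(4).
Step 5: Two-sided p-value from the t-distribution with 4 df = 0.156175.
Step 6: alpha = 0.05. fail to reject H0.

rho = -0.6571, p = 0.156175, fail to reject H0 at alpha = 0.05.


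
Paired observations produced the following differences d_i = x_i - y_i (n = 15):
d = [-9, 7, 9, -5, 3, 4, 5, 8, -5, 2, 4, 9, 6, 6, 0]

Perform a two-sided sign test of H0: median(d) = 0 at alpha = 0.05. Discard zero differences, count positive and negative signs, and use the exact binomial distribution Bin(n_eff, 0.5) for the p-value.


Step 1: Discard zero differences. Original n = 15; n_eff = number of nonzero differences = 14.
Nonzero differences (with sign): -9, +7, +9, -5, +3, +4, +5, +8, -5, +2, +4, +9, +6, +6
Step 2: Count signs: positive = 11, negative = 3.
Step 3: Under H0: P(positive) = 0.5, so the number of positives S ~ Bin(14, 0.5).
Step 4: Two-sided exact p-value = sum of Bin(14,0.5) probabilities at or below the observed probability = 0.057373.
Step 5: alpha = 0.05. fail to reject H0.

n_eff = 14, pos = 11, neg = 3, p = 0.057373, fail to reject H0.


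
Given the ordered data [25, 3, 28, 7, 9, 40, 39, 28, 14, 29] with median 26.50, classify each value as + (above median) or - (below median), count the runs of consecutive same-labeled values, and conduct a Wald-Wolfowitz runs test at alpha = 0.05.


Step 1: Compute median = 26.50; label A = above, B = below.
Labels in order: BBABBAAABA  (n_A = 5, n_B = 5)
Step 2: Count runs R = 6.
Step 3: Under H0 (random ordering), E[R] = 2*n_A*n_B/(n_A+n_B) + 1 = 2*5*5/10 + 1 = 6.0000.
        Var[R] = 2*n_A*n_B*(2*n_A*n_B - n_A - n_B) / ((n_A+n_B)^2 * (n_A+n_B-1)) = 2000/900 = 2.2222.
        SD[R] = 1.4907.
Step 4: R = E[R], so z = 0 with no continuity correction.
Step 5: Two-sided p-value via normal approximation = 2*(1 - Phi(|z|)) = 1.000000.
Step 6: alpha = 0.05. fail to reject H0.

R = 6, z = 0.0000, p = 1.000000, fail to reject H0.


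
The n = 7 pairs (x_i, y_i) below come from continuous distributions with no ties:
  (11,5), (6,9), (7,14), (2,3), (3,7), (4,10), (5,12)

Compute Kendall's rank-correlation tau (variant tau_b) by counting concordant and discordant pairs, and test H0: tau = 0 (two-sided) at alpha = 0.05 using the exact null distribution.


Step 1: Enumerate the 21 unordered pairs (i,j) with i<j and classify each by sign(x_j-x_i) * sign(y_j-y_i).
  (1,2):dx=-5,dy=+4->D; (1,3):dx=-4,dy=+9->D; (1,4):dx=-9,dy=-2->C; (1,5):dx=-8,dy=+2->D
  (1,6):dx=-7,dy=+5->D; (1,7):dx=-6,dy=+7->D; (2,3):dx=+1,dy=+5->C; (2,4):dx=-4,dy=-6->C
  (2,5):dx=-3,dy=-2->C; (2,6):dx=-2,dy=+1->D; (2,7):dx=-1,dy=+3->D; (3,4):dx=-5,dy=-11->C
  (3,5):dx=-4,dy=-7->C; (3,6):dx=-3,dy=-4->C; (3,7):dx=-2,dy=-2->C; (4,5):dx=+1,dy=+4->C
  (4,6):dx=+2,dy=+7->C; (4,7):dx=+3,dy=+9->C; (5,6):dx=+1,dy=+3->C; (5,7):dx=+2,dy=+5->C
  (6,7):dx=+1,dy=+2->C
Step 2: C = 14, D = 7, total pairs = 21.
Step 3: tau = (C - D)/(n(n-1)/2) = (14 - 7)/21 = 0.333333.
Step 4: Exact two-sided p-value (enumerate n! = 5040 permutations of y under H0): p = 0.381349.
Step 5: alpha = 0.05. fail to reject H0.

tau_b = 0.3333 (C=14, D=7), p = 0.381349, fail to reject H0.


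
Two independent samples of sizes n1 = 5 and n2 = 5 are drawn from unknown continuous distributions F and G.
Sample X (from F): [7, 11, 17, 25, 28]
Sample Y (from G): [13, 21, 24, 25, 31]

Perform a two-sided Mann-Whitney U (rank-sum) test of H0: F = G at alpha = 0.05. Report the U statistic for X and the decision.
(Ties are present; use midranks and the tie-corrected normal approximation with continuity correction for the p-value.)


Step 1: Combine and sort all 10 observations; assign midranks.
sorted (value, group): (7,X), (11,X), (13,Y), (17,X), (21,Y), (24,Y), (25,X), (25,Y), (28,X), (31,Y)
ranks: 7->1, 11->2, 13->3, 17->4, 21->5, 24->6, 25->7.5, 25->7.5, 28->9, 31->10
Step 2: Rank sum for X: R1 = 1 + 2 + 4 + 7.5 + 9 = 23.5.
Step 3: U_X = R1 - n1(n1+1)/2 = 23.5 - 5*6/2 = 23.5 - 15 = 8.5.
       U_Y = n1*n2 - U_X = 25 - 8.5 = 16.5.
Step 4: Ties are present, so use the tie-corrected normal approximation (with continuity correction) for the p-value.
Step 5: p-value = 0.463344; compare to alpha = 0.05. fail to reject H0.

U_X = 8.5, p = 0.463344, fail to reject H0 at alpha = 0.05.


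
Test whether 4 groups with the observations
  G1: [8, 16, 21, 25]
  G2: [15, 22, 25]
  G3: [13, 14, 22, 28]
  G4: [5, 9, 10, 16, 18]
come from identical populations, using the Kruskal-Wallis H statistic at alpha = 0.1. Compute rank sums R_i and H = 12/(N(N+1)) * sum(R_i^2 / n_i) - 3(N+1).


Step 1: Combine all N = 16 observations and assign midranks.
sorted (value, group, rank): (5,G4,1), (8,G1,2), (9,G4,3), (10,G4,4), (13,G3,5), (14,G3,6), (15,G2,7), (16,G1,8.5), (16,G4,8.5), (18,G4,10), (21,G1,11), (22,G2,12.5), (22,G3,12.5), (25,G1,14.5), (25,G2,14.5), (28,G3,16)
Step 2: Sum ranks within each group.
R_1 = 36 (n_1 = 4)
R_2 = 34 (n_2 = 3)
R_3 = 39.5 (n_3 = 4)
R_4 = 26.5 (n_4 = 5)
Step 3: H = 12/(N(N+1)) * sum(R_i^2/n_i) - 3(N+1)
     = 12/(16*17) * (36^2/4 + 34^2/3 + 39.5^2/4 + 26.5^2/5) - 3*17
     = 0.044118 * 1239.85 - 51
     = 3.699081.
Step 4: Ties present; correction factor C = 1 - 18/(16^3 - 16) = 0.995588. Corrected H = 3.699081 / 0.995588 = 3.715473.
Step 5: Under H0, H ~ chi^2(3); p-value = 0.293872.
Step 6: alpha = 0.1. fail to reject H0.

H = 3.7155, df = 3, p = 0.293872, fail to reject H0.


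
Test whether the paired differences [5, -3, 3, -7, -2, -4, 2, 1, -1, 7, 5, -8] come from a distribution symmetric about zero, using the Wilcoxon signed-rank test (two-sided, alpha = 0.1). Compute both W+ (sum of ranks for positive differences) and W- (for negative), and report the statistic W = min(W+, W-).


Step 1: Drop any zero differences (none here) and take |d_i|.
|d| = [5, 3, 3, 7, 2, 4, 2, 1, 1, 7, 5, 8]
Step 2: Midrank |d_i| (ties get averaged ranks).
ranks: |5|->8.5, |3|->5.5, |3|->5.5, |7|->10.5, |2|->3.5, |4|->7, |2|->3.5, |1|->1.5, |1|->1.5, |7|->10.5, |5|->8.5, |8|->12
Step 3: Attach original signs; sum ranks with positive sign and with negative sign.
W+ = 8.5 + 5.5 + 3.5 + 1.5 + 10.5 + 8.5 = 38
W- = 5.5 + 10.5 + 3.5 + 7 + 1.5 + 12 = 40
(Check: W+ + W- = 78 should equal n(n+1)/2 = 78.)
Step 4: Test statistic W = min(W+, W-) = 38.
Step 5: Ties in |d|, so use the tie-corrected normal approximation.
        E[W] = n(n+1)/4 = 12*13/4 = 39.
        Tie groups: |d|=1 (t=2), |d|=2 (t=2), |d|=3 (t=2), |d|=5 (t=2), |d|=7 (t=2); sum(t^3 - t) = 30.
        Var[W] = n(n+1)(2n+1)/24 - sum(t^3-t)/48 = 3900/24 - 30/48 = 161.875.
        z = (W - E[W]) / sqrt(Var[W]) = (38 - 39) / 12.7230 = -0.0786.
        Two-sided p = 2*Phi(z) = 0.937353.
Step 6: alpha = 0.1. fail to reject H0.

W+ = 38, W- = 40, W = min = 38, p = 0.937353, fail to reject H0.


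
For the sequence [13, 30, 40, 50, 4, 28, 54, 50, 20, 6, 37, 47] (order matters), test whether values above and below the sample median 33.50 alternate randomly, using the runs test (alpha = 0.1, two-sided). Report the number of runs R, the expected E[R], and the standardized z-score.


Step 1: Compute median = 33.50; label A = above, B = below.
Labels in order: BBAABBAABBAA  (n_A = 6, n_B = 6)
Step 2: Count runs R = 6.
Step 3: Under H0 (random ordering), E[R] = 2*n_A*n_B/(n_A+n_B) + 1 = 2*6*6/12 + 1 = 7.0000.
        Var[R] = 2*n_A*n_B*(2*n_A*n_B - n_A - n_B) / ((n_A+n_B)^2 * (n_A+n_B-1)) = 4320/1584 = 2.7273.
        SD[R] = 1.6514.
Step 4: Continuity-corrected z = (R + 0.5 - E[R]) / SD[R] = (6 + 0.5 - 7.0000) / 1.6514 = -0.3028.
Step 5: Two-sided p-value via normal approximation = 2*(1 - Phi(|z|)) = 0.762069.
Step 6: alpha = 0.1. fail to reject H0.

R = 6, z = -0.3028, p = 0.762069, fail to reject H0.


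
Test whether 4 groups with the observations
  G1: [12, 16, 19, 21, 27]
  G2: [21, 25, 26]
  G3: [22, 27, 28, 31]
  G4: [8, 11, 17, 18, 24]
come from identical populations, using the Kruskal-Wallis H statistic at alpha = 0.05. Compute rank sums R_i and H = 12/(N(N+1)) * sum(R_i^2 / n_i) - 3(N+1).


Step 1: Combine all N = 17 observations and assign midranks.
sorted (value, group, rank): (8,G4,1), (11,G4,2), (12,G1,3), (16,G1,4), (17,G4,5), (18,G4,6), (19,G1,7), (21,G1,8.5), (21,G2,8.5), (22,G3,10), (24,G4,11), (25,G2,12), (26,G2,13), (27,G1,14.5), (27,G3,14.5), (28,G3,16), (31,G3,17)
Step 2: Sum ranks within each group.
R_1 = 37 (n_1 = 5)
R_2 = 33.5 (n_2 = 3)
R_3 = 57.5 (n_3 = 4)
R_4 = 25 (n_4 = 5)
Step 3: H = 12/(N(N+1)) * sum(R_i^2/n_i) - 3(N+1)
     = 12/(17*18) * (37^2/5 + 33.5^2/3 + 57.5^2/4 + 25^2/5) - 3*18
     = 0.039216 * 1599.45 - 54
     = 8.723366.
Step 4: Ties present; correction factor C = 1 - 12/(17^3 - 17) = 0.997549. Corrected H = 8.723366 / 0.997549 = 8.744799.
Step 5: Under H0, H ~ chi^2(3); p-value = 0.032884.
Step 6: alpha = 0.05. reject H0.

H = 8.7448, df = 3, p = 0.032884, reject H0.


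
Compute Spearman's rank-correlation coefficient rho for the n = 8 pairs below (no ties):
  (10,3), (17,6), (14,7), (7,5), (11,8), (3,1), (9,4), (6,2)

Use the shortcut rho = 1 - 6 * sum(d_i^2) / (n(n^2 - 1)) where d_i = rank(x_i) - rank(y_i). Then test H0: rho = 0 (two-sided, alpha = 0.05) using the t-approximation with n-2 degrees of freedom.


Step 1: Rank x and y separately (midranks; no ties here).
rank(x): 10->5, 17->8, 14->7, 7->3, 11->6, 3->1, 9->4, 6->2
rank(y): 3->3, 6->6, 7->7, 5->5, 8->8, 1->1, 4->4, 2->2
Step 2: d_i = R_x(i) - R_y(i); compute d_i^2.
  (5-3)^2=4, (8-6)^2=4, (7-7)^2=0, (3-5)^2=4, (6-8)^2=4, (1-1)^2=0, (4-4)^2=0, (2-2)^2=0
sum(d^2) = 16.
Step 3: rho = 1 - 6*16 / (8*(8^2 - 1)) = 1 - 96/504 = 0.809524.
Step 4: Under H0, t = rho * sqrt((n-2)/(1-rho^2)) = 3.3776 ~ t(6).
Step 5: Two-sided p-value from the t-distribution with 6 df = 0.014903.
Step 6: alpha = 0.05. reject H0.

rho = 0.8095, p = 0.014903, reject H0 at alpha = 0.05.


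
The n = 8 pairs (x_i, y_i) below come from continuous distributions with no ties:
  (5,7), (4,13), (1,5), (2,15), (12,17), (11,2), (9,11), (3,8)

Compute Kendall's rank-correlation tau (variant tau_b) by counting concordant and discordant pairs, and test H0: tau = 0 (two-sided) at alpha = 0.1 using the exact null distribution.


Step 1: Enumerate the 28 unordered pairs (i,j) with i<j and classify each by sign(x_j-x_i) * sign(y_j-y_i).
  (1,2):dx=-1,dy=+6->D; (1,3):dx=-4,dy=-2->C; (1,4):dx=-3,dy=+8->D; (1,5):dx=+7,dy=+10->C
  (1,6):dx=+6,dy=-5->D; (1,7):dx=+4,dy=+4->C; (1,8):dx=-2,dy=+1->D; (2,3):dx=-3,dy=-8->C
  (2,4):dx=-2,dy=+2->D; (2,5):dx=+8,dy=+4->C; (2,6):dx=+7,dy=-11->D; (2,7):dx=+5,dy=-2->D
  (2,8):dx=-1,dy=-5->C; (3,4):dx=+1,dy=+10->C; (3,5):dx=+11,dy=+12->C; (3,6):dx=+10,dy=-3->D
  (3,7):dx=+8,dy=+6->C; (3,8):dx=+2,dy=+3->C; (4,5):dx=+10,dy=+2->C; (4,6):dx=+9,dy=-13->D
  (4,7):dx=+7,dy=-4->D; (4,8):dx=+1,dy=-7->D; (5,6):dx=-1,dy=-15->C; (5,7):dx=-3,dy=-6->C
  (5,8):dx=-9,dy=-9->C; (6,7):dx=-2,dy=+9->D; (6,8):dx=-8,dy=+6->D; (7,8):dx=-6,dy=-3->C
Step 2: C = 15, D = 13, total pairs = 28.
Step 3: tau = (C - D)/(n(n-1)/2) = (15 - 13)/28 = 0.071429.
Step 4: Exact two-sided p-value (enumerate n! = 40320 permutations of y under H0): p = 0.904861.
Step 5: alpha = 0.1. fail to reject H0.

tau_b = 0.0714 (C=15, D=13), p = 0.904861, fail to reject H0.


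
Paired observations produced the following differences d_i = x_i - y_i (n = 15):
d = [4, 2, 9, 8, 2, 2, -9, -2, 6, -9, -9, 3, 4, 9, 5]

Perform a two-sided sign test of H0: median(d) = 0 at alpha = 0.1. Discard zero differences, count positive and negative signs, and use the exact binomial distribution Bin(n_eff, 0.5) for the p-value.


Step 1: Discard zero differences. Original n = 15; n_eff = number of nonzero differences = 15.
Nonzero differences (with sign): +4, +2, +9, +8, +2, +2, -9, -2, +6, -9, -9, +3, +4, +9, +5
Step 2: Count signs: positive = 11, negative = 4.
Step 3: Under H0: P(positive) = 0.5, so the number of positives S ~ Bin(15, 0.5).
Step 4: Two-sided exact p-value = sum of Bin(15,0.5) probabilities at or below the observed probability = 0.118469.
Step 5: alpha = 0.1. fail to reject H0.

n_eff = 15, pos = 11, neg = 4, p = 0.118469, fail to reject H0.


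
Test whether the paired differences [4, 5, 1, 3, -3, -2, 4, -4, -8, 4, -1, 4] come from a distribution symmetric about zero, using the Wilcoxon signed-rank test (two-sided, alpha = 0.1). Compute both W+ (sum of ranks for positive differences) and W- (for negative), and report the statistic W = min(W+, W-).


Step 1: Drop any zero differences (none here) and take |d_i|.
|d| = [4, 5, 1, 3, 3, 2, 4, 4, 8, 4, 1, 4]
Step 2: Midrank |d_i| (ties get averaged ranks).
ranks: |4|->8, |5|->11, |1|->1.5, |3|->4.5, |3|->4.5, |2|->3, |4|->8, |4|->8, |8|->12, |4|->8, |1|->1.5, |4|->8
Step 3: Attach original signs; sum ranks with positive sign and with negative sign.
W+ = 8 + 11 + 1.5 + 4.5 + 8 + 8 + 8 = 49
W- = 4.5 + 3 + 8 + 12 + 1.5 = 29
(Check: W+ + W- = 78 should equal n(n+1)/2 = 78.)
Step 4: Test statistic W = min(W+, W-) = 29.
Step 5: Ties in |d|, so use the tie-corrected normal approximation.
        E[W] = n(n+1)/4 = 12*13/4 = 39.
        Tie groups: |d|=1 (t=2), |d|=3 (t=2), |d|=4 (t=5); sum(t^3 - t) = 132.
        Var[W] = n(n+1)(2n+1)/24 - sum(t^3-t)/48 = 3900/24 - 132/48 = 159.75.
        z = (W - E[W]) / sqrt(Var[W]) = (29 - 39) / 12.6392 = -0.7912.
        Two-sided p = 2*Phi(z) = 0.428834.
Step 6: alpha = 0.1. fail to reject H0.

W+ = 49, W- = 29, W = min = 29, p = 0.428834, fail to reject H0.


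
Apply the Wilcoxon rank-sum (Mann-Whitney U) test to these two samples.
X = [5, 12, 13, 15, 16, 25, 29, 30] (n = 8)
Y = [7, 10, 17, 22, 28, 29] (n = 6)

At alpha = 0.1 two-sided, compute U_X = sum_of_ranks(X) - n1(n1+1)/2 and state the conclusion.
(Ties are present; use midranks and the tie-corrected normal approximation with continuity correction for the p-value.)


Step 1: Combine and sort all 14 observations; assign midranks.
sorted (value, group): (5,X), (7,Y), (10,Y), (12,X), (13,X), (15,X), (16,X), (17,Y), (22,Y), (25,X), (28,Y), (29,X), (29,Y), (30,X)
ranks: 5->1, 7->2, 10->3, 12->4, 13->5, 15->6, 16->7, 17->8, 22->9, 25->10, 28->11, 29->12.5, 29->12.5, 30->14
Step 2: Rank sum for X: R1 = 1 + 4 + 5 + 6 + 7 + 10 + 12.5 + 14 = 59.5.
Step 3: U_X = R1 - n1(n1+1)/2 = 59.5 - 8*9/2 = 59.5 - 36 = 23.5.
       U_Y = n1*n2 - U_X = 48 - 23.5 = 24.5.
Step 4: Ties are present, so use the tie-corrected normal approximation (with continuity correction) for the p-value.
Step 5: p-value = 1.000000; compare to alpha = 0.1. fail to reject H0.

U_X = 23.5, p = 1.000000, fail to reject H0 at alpha = 0.1.


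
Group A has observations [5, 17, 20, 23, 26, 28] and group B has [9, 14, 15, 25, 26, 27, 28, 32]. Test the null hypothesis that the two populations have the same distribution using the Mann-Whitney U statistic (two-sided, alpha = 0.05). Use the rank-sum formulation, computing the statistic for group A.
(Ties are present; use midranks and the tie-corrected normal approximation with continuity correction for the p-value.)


Step 1: Combine and sort all 14 observations; assign midranks.
sorted (value, group): (5,X), (9,Y), (14,Y), (15,Y), (17,X), (20,X), (23,X), (25,Y), (26,X), (26,Y), (27,Y), (28,X), (28,Y), (32,Y)
ranks: 5->1, 9->2, 14->3, 15->4, 17->5, 20->6, 23->7, 25->8, 26->9.5, 26->9.5, 27->11, 28->12.5, 28->12.5, 32->14
Step 2: Rank sum for X: R1 = 1 + 5 + 6 + 7 + 9.5 + 12.5 = 41.
Step 3: U_X = R1 - n1(n1+1)/2 = 41 - 6*7/2 = 41 - 21 = 20.
       U_Y = n1*n2 - U_X = 48 - 20 = 28.
Step 4: Ties are present, so use the tie-corrected normal approximation (with continuity correction) for the p-value.
Step 5: p-value = 0.650661; compare to alpha = 0.05. fail to reject H0.

U_X = 20, p = 0.650661, fail to reject H0 at alpha = 0.05.


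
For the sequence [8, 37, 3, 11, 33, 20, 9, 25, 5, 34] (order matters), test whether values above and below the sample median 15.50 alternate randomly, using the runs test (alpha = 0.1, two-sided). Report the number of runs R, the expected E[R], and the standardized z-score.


Step 1: Compute median = 15.50; label A = above, B = below.
Labels in order: BABBAABABA  (n_A = 5, n_B = 5)
Step 2: Count runs R = 8.
Step 3: Under H0 (random ordering), E[R] = 2*n_A*n_B/(n_A+n_B) + 1 = 2*5*5/10 + 1 = 6.0000.
        Var[R] = 2*n_A*n_B*(2*n_A*n_B - n_A - n_B) / ((n_A+n_B)^2 * (n_A+n_B-1)) = 2000/900 = 2.2222.
        SD[R] = 1.4907.
Step 4: Continuity-corrected z = (R - 0.5 - E[R]) / SD[R] = (8 - 0.5 - 6.0000) / 1.4907 = 1.0062.
Step 5: Two-sided p-value via normal approximation = 2*(1 - Phi(|z|)) = 0.314305.
Step 6: alpha = 0.1. fail to reject H0.

R = 8, z = 1.0062, p = 0.314305, fail to reject H0.


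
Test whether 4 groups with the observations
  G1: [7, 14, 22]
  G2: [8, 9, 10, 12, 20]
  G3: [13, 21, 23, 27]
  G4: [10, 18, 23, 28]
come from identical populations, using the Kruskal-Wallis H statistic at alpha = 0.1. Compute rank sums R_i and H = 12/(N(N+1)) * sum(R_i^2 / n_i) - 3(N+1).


Step 1: Combine all N = 16 observations and assign midranks.
sorted (value, group, rank): (7,G1,1), (8,G2,2), (9,G2,3), (10,G2,4.5), (10,G4,4.5), (12,G2,6), (13,G3,7), (14,G1,8), (18,G4,9), (20,G2,10), (21,G3,11), (22,G1,12), (23,G3,13.5), (23,G4,13.5), (27,G3,15), (28,G4,16)
Step 2: Sum ranks within each group.
R_1 = 21 (n_1 = 3)
R_2 = 25.5 (n_2 = 5)
R_3 = 46.5 (n_3 = 4)
R_4 = 43 (n_4 = 4)
Step 3: H = 12/(N(N+1)) * sum(R_i^2/n_i) - 3(N+1)
     = 12/(16*17) * (21^2/3 + 25.5^2/5 + 46.5^2/4 + 43^2/4) - 3*17
     = 0.044118 * 1279.86 - 51
     = 5.464522.
Step 4: Ties present; correction factor C = 1 - 12/(16^3 - 16) = 0.997059. Corrected H = 5.464522 / 0.997059 = 5.480642.
Step 5: Under H0, H ~ chi^2(3); p-value = 0.139801.
Step 6: alpha = 0.1. fail to reject H0.

H = 5.4806, df = 3, p = 0.139801, fail to reject H0.


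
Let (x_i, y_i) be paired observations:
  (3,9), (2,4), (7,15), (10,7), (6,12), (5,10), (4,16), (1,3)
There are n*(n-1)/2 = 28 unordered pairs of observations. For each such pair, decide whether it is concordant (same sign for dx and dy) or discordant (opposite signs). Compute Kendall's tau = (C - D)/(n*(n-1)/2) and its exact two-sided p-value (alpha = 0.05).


Step 1: Enumerate the 28 unordered pairs (i,j) with i<j and classify each by sign(x_j-x_i) * sign(y_j-y_i).
  (1,2):dx=-1,dy=-5->C; (1,3):dx=+4,dy=+6->C; (1,4):dx=+7,dy=-2->D; (1,5):dx=+3,dy=+3->C
  (1,6):dx=+2,dy=+1->C; (1,7):dx=+1,dy=+7->C; (1,8):dx=-2,dy=-6->C; (2,3):dx=+5,dy=+11->C
  (2,4):dx=+8,dy=+3->C; (2,5):dx=+4,dy=+8->C; (2,6):dx=+3,dy=+6->C; (2,7):dx=+2,dy=+12->C
  (2,8):dx=-1,dy=-1->C; (3,4):dx=+3,dy=-8->D; (3,5):dx=-1,dy=-3->C; (3,6):dx=-2,dy=-5->C
  (3,7):dx=-3,dy=+1->D; (3,8):dx=-6,dy=-12->C; (4,5):dx=-4,dy=+5->D; (4,6):dx=-5,dy=+3->D
  (4,7):dx=-6,dy=+9->D; (4,8):dx=-9,dy=-4->C; (5,6):dx=-1,dy=-2->C; (5,7):dx=-2,dy=+4->D
  (5,8):dx=-5,dy=-9->C; (6,7):dx=-1,dy=+6->D; (6,8):dx=-4,dy=-7->C; (7,8):dx=-3,dy=-13->C
Step 2: C = 20, D = 8, total pairs = 28.
Step 3: tau = (C - D)/(n(n-1)/2) = (20 - 8)/28 = 0.428571.
Step 4: Exact two-sided p-value (enumerate n! = 40320 permutations of y under H0): p = 0.178869.
Step 5: alpha = 0.05. fail to reject H0.

tau_b = 0.4286 (C=20, D=8), p = 0.178869, fail to reject H0.


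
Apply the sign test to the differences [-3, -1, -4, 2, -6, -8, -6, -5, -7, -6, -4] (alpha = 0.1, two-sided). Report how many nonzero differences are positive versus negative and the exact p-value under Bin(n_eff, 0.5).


Step 1: Discard zero differences. Original n = 11; n_eff = number of nonzero differences = 11.
Nonzero differences (with sign): -3, -1, -4, +2, -6, -8, -6, -5, -7, -6, -4
Step 2: Count signs: positive = 1, negative = 10.
Step 3: Under H0: P(positive) = 0.5, so the number of positives S ~ Bin(11, 0.5).
Step 4: Two-sided exact p-value = sum of Bin(11,0.5) probabilities at or below the observed probability = 0.011719.
Step 5: alpha = 0.1. reject H0.

n_eff = 11, pos = 1, neg = 10, p = 0.011719, reject H0.


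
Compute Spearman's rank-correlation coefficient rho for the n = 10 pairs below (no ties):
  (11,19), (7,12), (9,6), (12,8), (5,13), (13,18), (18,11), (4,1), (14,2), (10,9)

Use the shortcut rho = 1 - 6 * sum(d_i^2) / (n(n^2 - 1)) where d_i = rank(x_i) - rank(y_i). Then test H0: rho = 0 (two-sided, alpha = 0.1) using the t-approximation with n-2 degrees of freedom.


Step 1: Rank x and y separately (midranks; no ties here).
rank(x): 11->6, 7->3, 9->4, 12->7, 5->2, 13->8, 18->10, 4->1, 14->9, 10->5
rank(y): 19->10, 12->7, 6->3, 8->4, 13->8, 18->9, 11->6, 1->1, 2->2, 9->5
Step 2: d_i = R_x(i) - R_y(i); compute d_i^2.
  (6-10)^2=16, (3-7)^2=16, (4-3)^2=1, (7-4)^2=9, (2-8)^2=36, (8-9)^2=1, (10-6)^2=16, (1-1)^2=0, (9-2)^2=49, (5-5)^2=0
sum(d^2) = 144.
Step 3: rho = 1 - 6*144 / (10*(10^2 - 1)) = 1 - 864/990 = 0.127273.
Step 4: Under H0, t = rho * sqrt((n-2)/(1-rho^2)) = 0.3629 ~ t(8).
Step 5: Two-sided p-value from the t-distribution with 8 df = 0.726057.
Step 6: alpha = 0.1. fail to reject H0.

rho = 0.1273, p = 0.726057, fail to reject H0 at alpha = 0.1.


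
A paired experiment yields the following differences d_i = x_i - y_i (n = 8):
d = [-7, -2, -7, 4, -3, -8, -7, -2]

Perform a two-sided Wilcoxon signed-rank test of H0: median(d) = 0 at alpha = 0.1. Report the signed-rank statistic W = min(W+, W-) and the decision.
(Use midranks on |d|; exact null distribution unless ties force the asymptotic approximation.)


Step 1: Drop any zero differences (none here) and take |d_i|.
|d| = [7, 2, 7, 4, 3, 8, 7, 2]
Step 2: Midrank |d_i| (ties get averaged ranks).
ranks: |7|->6, |2|->1.5, |7|->6, |4|->4, |3|->3, |8|->8, |7|->6, |2|->1.5
Step 3: Attach original signs; sum ranks with positive sign and with negative sign.
W+ = 4 = 4
W- = 6 + 1.5 + 6 + 3 + 8 + 6 + 1.5 = 32
(Check: W+ + W- = 36 should equal n(n+1)/2 = 36.)
Step 4: Test statistic W = min(W+, W-) = 4.
Step 5: Ties in |d|, so use the tie-corrected normal approximation.
        E[W] = n(n+1)/4 = 8*9/4 = 18.
        Tie groups: |d|=2 (t=2), |d|=7 (t=3); sum(t^3 - t) = 30.
        Var[W] = n(n+1)(2n+1)/24 - sum(t^3-t)/48 = 1224/24 - 30/48 = 50.375.
        z = (W - E[W]) / sqrt(Var[W]) = (4 - 18) / 7.0975 = -1.9725.
        Two-sided p = 2*Phi(z) = 0.048551.
Step 6: alpha = 0.1. reject H0.

W+ = 4, W- = 32, W = min = 4, p = 0.048551, reject H0.


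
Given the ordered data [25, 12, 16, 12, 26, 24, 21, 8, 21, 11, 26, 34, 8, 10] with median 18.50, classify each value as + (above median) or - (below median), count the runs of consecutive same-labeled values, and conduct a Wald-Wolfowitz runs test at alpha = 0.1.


Step 1: Compute median = 18.50; label A = above, B = below.
Labels in order: ABBBAAABABAABB  (n_A = 7, n_B = 7)
Step 2: Count runs R = 8.
Step 3: Under H0 (random ordering), E[R] = 2*n_A*n_B/(n_A+n_B) + 1 = 2*7*7/14 + 1 = 8.0000.
        Var[R] = 2*n_A*n_B*(2*n_A*n_B - n_A - n_B) / ((n_A+n_B)^2 * (n_A+n_B-1)) = 8232/2548 = 3.2308.
        SD[R] = 1.7974.
Step 4: R = E[R], so z = 0 with no continuity correction.
Step 5: Two-sided p-value via normal approximation = 2*(1 - Phi(|z|)) = 1.000000.
Step 6: alpha = 0.1. fail to reject H0.

R = 8, z = 0.0000, p = 1.000000, fail to reject H0.


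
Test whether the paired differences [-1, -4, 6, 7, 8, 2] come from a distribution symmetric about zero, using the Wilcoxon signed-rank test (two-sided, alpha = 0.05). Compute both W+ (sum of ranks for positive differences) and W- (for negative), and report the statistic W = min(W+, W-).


Step 1: Drop any zero differences (none here) and take |d_i|.
|d| = [1, 4, 6, 7, 8, 2]
Step 2: Midrank |d_i| (ties get averaged ranks).
ranks: |1|->1, |4|->3, |6|->4, |7|->5, |8|->6, |2|->2
Step 3: Attach original signs; sum ranks with positive sign and with negative sign.
W+ = 4 + 5 + 6 + 2 = 17
W- = 1 + 3 = 4
(Check: W+ + W- = 21 should equal n(n+1)/2 = 21.)
Step 4: Test statistic W = min(W+, W-) = 4.
Step 5: No ties, so the exact null distribution over the 2^6 = 64 sign assignments gives the two-sided p-value = 0.218750.
Step 6: alpha = 0.05. fail to reject H0.

W+ = 17, W- = 4, W = min = 4, p = 0.218750, fail to reject H0.


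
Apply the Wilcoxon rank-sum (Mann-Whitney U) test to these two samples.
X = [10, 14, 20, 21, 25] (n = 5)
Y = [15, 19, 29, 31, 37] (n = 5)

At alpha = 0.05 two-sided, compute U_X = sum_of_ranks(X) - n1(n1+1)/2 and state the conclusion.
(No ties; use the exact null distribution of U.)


Step 1: Combine and sort all 10 observations; assign midranks.
sorted (value, group): (10,X), (14,X), (15,Y), (19,Y), (20,X), (21,X), (25,X), (29,Y), (31,Y), (37,Y)
ranks: 10->1, 14->2, 15->3, 19->4, 20->5, 21->6, 25->7, 29->8, 31->9, 37->10
Step 2: Rank sum for X: R1 = 1 + 2 + 5 + 6 + 7 = 21.
Step 3: U_X = R1 - n1(n1+1)/2 = 21 - 5*6/2 = 21 - 15 = 6.
       U_Y = n1*n2 - U_X = 25 - 6 = 19.
Step 4: No ties, so the exact null distribution of U (based on enumerating the C(10,5) = 252 equally likely rank assignments) gives the two-sided p-value.
Step 5: p-value = 0.222222; compare to alpha = 0.05. fail to reject H0.

U_X = 6, p = 0.222222, fail to reject H0 at alpha = 0.05.


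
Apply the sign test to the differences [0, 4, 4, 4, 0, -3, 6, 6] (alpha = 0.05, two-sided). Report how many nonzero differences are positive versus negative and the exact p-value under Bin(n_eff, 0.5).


Step 1: Discard zero differences. Original n = 8; n_eff = number of nonzero differences = 6.
Nonzero differences (with sign): +4, +4, +4, -3, +6, +6
Step 2: Count signs: positive = 5, negative = 1.
Step 3: Under H0: P(positive) = 0.5, so the number of positives S ~ Bin(6, 0.5).
Step 4: Two-sided exact p-value = sum of Bin(6,0.5) probabilities at or below the observed probability = 0.218750.
Step 5: alpha = 0.05. fail to reject H0.

n_eff = 6, pos = 5, neg = 1, p = 0.218750, fail to reject H0.


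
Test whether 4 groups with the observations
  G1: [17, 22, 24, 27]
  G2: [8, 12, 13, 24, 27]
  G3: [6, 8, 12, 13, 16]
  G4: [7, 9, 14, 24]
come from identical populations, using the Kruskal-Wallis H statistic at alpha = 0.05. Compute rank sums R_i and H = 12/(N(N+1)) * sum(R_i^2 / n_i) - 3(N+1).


Step 1: Combine all N = 18 observations and assign midranks.
sorted (value, group, rank): (6,G3,1), (7,G4,2), (8,G2,3.5), (8,G3,3.5), (9,G4,5), (12,G2,6.5), (12,G3,6.5), (13,G2,8.5), (13,G3,8.5), (14,G4,10), (16,G3,11), (17,G1,12), (22,G1,13), (24,G1,15), (24,G2,15), (24,G4,15), (27,G1,17.5), (27,G2,17.5)
Step 2: Sum ranks within each group.
R_1 = 57.5 (n_1 = 4)
R_2 = 51 (n_2 = 5)
R_3 = 30.5 (n_3 = 5)
R_4 = 32 (n_4 = 4)
Step 3: H = 12/(N(N+1)) * sum(R_i^2/n_i) - 3(N+1)
     = 12/(18*19) * (57.5^2/4 + 51^2/5 + 30.5^2/5 + 32^2/4) - 3*19
     = 0.035088 * 1788.81 - 57
     = 5.765351.
Step 4: Ties present; correction factor C = 1 - 48/(18^3 - 18) = 0.991744. Corrected H = 5.765351 / 0.991744 = 5.813345.
Step 5: Under H0, H ~ chi^2(3); p-value = 0.121053.
Step 6: alpha = 0.05. fail to reject H0.

H = 5.8133, df = 3, p = 0.121053, fail to reject H0.


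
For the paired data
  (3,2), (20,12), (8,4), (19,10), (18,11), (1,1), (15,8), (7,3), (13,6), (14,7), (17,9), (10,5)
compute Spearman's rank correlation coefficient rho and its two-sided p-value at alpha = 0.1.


Step 1: Rank x and y separately (midranks; no ties here).
rank(x): 3->2, 20->12, 8->4, 19->11, 18->10, 1->1, 15->8, 7->3, 13->6, 14->7, 17->9, 10->5
rank(y): 2->2, 12->12, 4->4, 10->10, 11->11, 1->1, 8->8, 3->3, 6->6, 7->7, 9->9, 5->5
Step 2: d_i = R_x(i) - R_y(i); compute d_i^2.
  (2-2)^2=0, (12-12)^2=0, (4-4)^2=0, (11-10)^2=1, (10-11)^2=1, (1-1)^2=0, (8-8)^2=0, (3-3)^2=0, (6-6)^2=0, (7-7)^2=0, (9-9)^2=0, (5-5)^2=0
sum(d^2) = 2.
Step 3: rho = 1 - 6*2 / (12*(12^2 - 1)) = 1 - 12/1716 = 0.993007.
Step 4: Under H0, t = rho * sqrt((n-2)/(1-rho^2)) = 26.5990 ~ t(10).
Step 5: Two-sided p-value from the t-distribution with 10 df = 0.000000.
Step 6: alpha = 0.1. reject H0.

rho = 0.9930, p = 0.000000, reject H0 at alpha = 0.1.


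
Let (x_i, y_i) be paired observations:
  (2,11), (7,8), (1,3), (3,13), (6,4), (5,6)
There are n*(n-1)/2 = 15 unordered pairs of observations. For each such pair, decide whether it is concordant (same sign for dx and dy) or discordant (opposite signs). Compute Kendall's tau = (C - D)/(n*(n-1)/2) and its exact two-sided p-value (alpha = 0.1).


Step 1: Enumerate the 15 unordered pairs (i,j) with i<j and classify each by sign(x_j-x_i) * sign(y_j-y_i).
  (1,2):dx=+5,dy=-3->D; (1,3):dx=-1,dy=-8->C; (1,4):dx=+1,dy=+2->C; (1,5):dx=+4,dy=-7->D
  (1,6):dx=+3,dy=-5->D; (2,3):dx=-6,dy=-5->C; (2,4):dx=-4,dy=+5->D; (2,5):dx=-1,dy=-4->C
  (2,6):dx=-2,dy=-2->C; (3,4):dx=+2,dy=+10->C; (3,5):dx=+5,dy=+1->C; (3,6):dx=+4,dy=+3->C
  (4,5):dx=+3,dy=-9->D; (4,6):dx=+2,dy=-7->D; (5,6):dx=-1,dy=+2->D
Step 2: C = 8, D = 7, total pairs = 15.
Step 3: tau = (C - D)/(n(n-1)/2) = (8 - 7)/15 = 0.066667.
Step 4: Exact two-sided p-value (enumerate n! = 720 permutations of y under H0): p = 1.000000.
Step 5: alpha = 0.1. fail to reject H0.

tau_b = 0.0667 (C=8, D=7), p = 1.000000, fail to reject H0.


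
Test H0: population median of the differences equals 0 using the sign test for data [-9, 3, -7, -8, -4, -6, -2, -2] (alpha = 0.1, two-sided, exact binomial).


Step 1: Discard zero differences. Original n = 8; n_eff = number of nonzero differences = 8.
Nonzero differences (with sign): -9, +3, -7, -8, -4, -6, -2, -2
Step 2: Count signs: positive = 1, negative = 7.
Step 3: Under H0: P(positive) = 0.5, so the number of positives S ~ Bin(8, 0.5).
Step 4: Two-sided exact p-value = sum of Bin(8,0.5) probabilities at or below the observed probability = 0.070312.
Step 5: alpha = 0.1. reject H0.

n_eff = 8, pos = 1, neg = 7, p = 0.070312, reject H0.


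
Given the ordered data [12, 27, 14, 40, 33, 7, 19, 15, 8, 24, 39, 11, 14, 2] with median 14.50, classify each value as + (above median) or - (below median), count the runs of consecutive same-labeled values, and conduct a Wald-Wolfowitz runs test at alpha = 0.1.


Step 1: Compute median = 14.50; label A = above, B = below.
Labels in order: BABAABAABAABBB  (n_A = 7, n_B = 7)
Step 2: Count runs R = 9.
Step 3: Under H0 (random ordering), E[R] = 2*n_A*n_B/(n_A+n_B) + 1 = 2*7*7/14 + 1 = 8.0000.
        Var[R] = 2*n_A*n_B*(2*n_A*n_B - n_A - n_B) / ((n_A+n_B)^2 * (n_A+n_B-1)) = 8232/2548 = 3.2308.
        SD[R] = 1.7974.
Step 4: Continuity-corrected z = (R - 0.5 - E[R]) / SD[R] = (9 - 0.5 - 8.0000) / 1.7974 = 0.2782.
Step 5: Two-sided p-value via normal approximation = 2*(1 - Phi(|z|)) = 0.780879.
Step 6: alpha = 0.1. fail to reject H0.

R = 9, z = 0.2782, p = 0.780879, fail to reject H0.


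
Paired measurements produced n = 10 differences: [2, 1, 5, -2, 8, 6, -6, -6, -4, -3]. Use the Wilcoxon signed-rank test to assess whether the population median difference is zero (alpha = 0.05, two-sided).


Step 1: Drop any zero differences (none here) and take |d_i|.
|d| = [2, 1, 5, 2, 8, 6, 6, 6, 4, 3]
Step 2: Midrank |d_i| (ties get averaged ranks).
ranks: |2|->2.5, |1|->1, |5|->6, |2|->2.5, |8|->10, |6|->8, |6|->8, |6|->8, |4|->5, |3|->4
Step 3: Attach original signs; sum ranks with positive sign and with negative sign.
W+ = 2.5 + 1 + 6 + 10 + 8 = 27.5
W- = 2.5 + 8 + 8 + 5 + 4 = 27.5
(Check: W+ + W- = 55 should equal n(n+1)/2 = 55.)
Step 4: Test statistic W = min(W+, W-) = 27.5.
Step 5: Ties in |d|, so use the tie-corrected normal approximation.
        E[W] = n(n+1)/4 = 10*11/4 = 27.5.
        Tie groups: |d|=2 (t=2), |d|=6 (t=3); sum(t^3 - t) = 30.
        Var[W] = n(n+1)(2n+1)/24 - sum(t^3-t)/48 = 2310/24 - 30/48 = 95.625.
        z = (W - E[W]) / sqrt(Var[W]) = (27.5 - 27.5) / 9.7788 = 0.0000.
        Two-sided p = 2*Phi(z) = 1.000000.
Step 6: alpha = 0.05. fail to reject H0.

W+ = 27.5, W- = 27.5, W = min = 27.5, p = 1.000000, fail to reject H0.


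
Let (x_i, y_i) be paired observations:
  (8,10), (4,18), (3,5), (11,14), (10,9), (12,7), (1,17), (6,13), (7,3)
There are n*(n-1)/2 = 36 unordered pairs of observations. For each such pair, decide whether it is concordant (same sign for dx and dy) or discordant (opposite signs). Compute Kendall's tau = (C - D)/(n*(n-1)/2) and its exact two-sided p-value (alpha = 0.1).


Step 1: Enumerate the 36 unordered pairs (i,j) with i<j and classify each by sign(x_j-x_i) * sign(y_j-y_i).
  (1,2):dx=-4,dy=+8->D; (1,3):dx=-5,dy=-5->C; (1,4):dx=+3,dy=+4->C; (1,5):dx=+2,dy=-1->D
  (1,6):dx=+4,dy=-3->D; (1,7):dx=-7,dy=+7->D; (1,8):dx=-2,dy=+3->D; (1,9):dx=-1,dy=-7->C
  (2,3):dx=-1,dy=-13->C; (2,4):dx=+7,dy=-4->D; (2,5):dx=+6,dy=-9->D; (2,6):dx=+8,dy=-11->D
  (2,7):dx=-3,dy=-1->C; (2,8):dx=+2,dy=-5->D; (2,9):dx=+3,dy=-15->D; (3,4):dx=+8,dy=+9->C
  (3,5):dx=+7,dy=+4->C; (3,6):dx=+9,dy=+2->C; (3,7):dx=-2,dy=+12->D; (3,8):dx=+3,dy=+8->C
  (3,9):dx=+4,dy=-2->D; (4,5):dx=-1,dy=-5->C; (4,6):dx=+1,dy=-7->D; (4,7):dx=-10,dy=+3->D
  (4,8):dx=-5,dy=-1->C; (4,9):dx=-4,dy=-11->C; (5,6):dx=+2,dy=-2->D; (5,7):dx=-9,dy=+8->D
  (5,8):dx=-4,dy=+4->D; (5,9):dx=-3,dy=-6->C; (6,7):dx=-11,dy=+10->D; (6,8):dx=-6,dy=+6->D
  (6,9):dx=-5,dy=-4->C; (7,8):dx=+5,dy=-4->D; (7,9):dx=+6,dy=-14->D; (8,9):dx=+1,dy=-10->D
Step 2: C = 14, D = 22, total pairs = 36.
Step 3: tau = (C - D)/(n(n-1)/2) = (14 - 22)/36 = -0.222222.
Step 4: Exact two-sided p-value (enumerate n! = 362880 permutations of y under H0): p = 0.476709.
Step 5: alpha = 0.1. fail to reject H0.

tau_b = -0.2222 (C=14, D=22), p = 0.476709, fail to reject H0.
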